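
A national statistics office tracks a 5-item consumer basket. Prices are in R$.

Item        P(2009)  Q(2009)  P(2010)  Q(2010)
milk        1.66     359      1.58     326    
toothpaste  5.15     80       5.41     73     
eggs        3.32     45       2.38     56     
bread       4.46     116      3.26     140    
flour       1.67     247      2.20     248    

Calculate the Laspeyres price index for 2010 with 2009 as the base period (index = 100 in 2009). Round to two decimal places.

97.20

Laspeyres price index uses base-period quantities as weights.
ΣP(2010)·Q(2009) = 1.58×359 + 5.41×80 + 2.38×45 + 3.26×116 + 2.20×247 = 567.22 + 432.8 + 107.1 + 378.16 + 543.4 = 2028.68
ΣP(2009)·Q(2009) = 1.66×359 + 5.15×80 + 3.32×45 + 4.46×116 + 1.67×247 = 595.94 + 412 + 149.4 + 517.36 + 412.49 = 2087.19
Index = 2028.68 / 2087.19 × 100 = 97.1967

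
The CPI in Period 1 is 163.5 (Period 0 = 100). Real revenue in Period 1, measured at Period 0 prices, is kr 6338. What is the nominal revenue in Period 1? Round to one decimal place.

Nominal = Real × (Index/100) = 6338 × (163.5/100)
        = 6338 × 1.635 = 10362.6300

10362.6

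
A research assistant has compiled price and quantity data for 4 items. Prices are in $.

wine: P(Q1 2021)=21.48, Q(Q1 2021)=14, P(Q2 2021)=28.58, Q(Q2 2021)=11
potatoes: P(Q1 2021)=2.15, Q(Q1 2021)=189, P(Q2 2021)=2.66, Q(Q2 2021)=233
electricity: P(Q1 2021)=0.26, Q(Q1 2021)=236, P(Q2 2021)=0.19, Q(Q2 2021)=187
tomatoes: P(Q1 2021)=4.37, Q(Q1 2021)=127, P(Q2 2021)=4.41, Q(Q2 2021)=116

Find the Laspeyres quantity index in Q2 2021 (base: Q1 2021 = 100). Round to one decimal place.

97.7

Laspeyres quantity index uses base-period prices as weights.
ΣP(Q1 2021)·Q(Q2 2021) = 21.48×11 + 2.15×233 + 0.26×187 + 4.37×116 = 236.28 + 500.95 + 48.62 + 506.92 = 1292.77
ΣP(Q1 2021)·Q(Q1 2021) = 21.48×14 + 2.15×189 + 0.26×236 + 4.37×127 = 300.72 + 406.35 + 61.36 + 554.99 = 1323.42
Index = 1292.77 / 1323.42 × 100 = 97.6840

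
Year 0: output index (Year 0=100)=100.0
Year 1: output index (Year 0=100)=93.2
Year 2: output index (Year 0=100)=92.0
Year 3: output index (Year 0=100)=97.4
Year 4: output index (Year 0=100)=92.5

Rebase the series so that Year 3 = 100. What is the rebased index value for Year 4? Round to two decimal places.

Rebased(Year 4) = 92.5 / 97.4 × 100 = 94.9692

94.97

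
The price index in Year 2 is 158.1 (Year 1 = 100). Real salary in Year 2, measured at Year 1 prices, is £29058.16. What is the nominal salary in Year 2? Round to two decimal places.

45940.95

Nominal = Real × (Index/100) = 29058.16 × (158.1/100)
        = 29058.16 × 1.581 = 45940.9510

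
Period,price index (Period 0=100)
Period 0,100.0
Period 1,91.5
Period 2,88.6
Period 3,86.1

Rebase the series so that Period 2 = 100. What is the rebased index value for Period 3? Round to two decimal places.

Rebased(Period 3) = 86.1 / 88.6 × 100 = 97.1783

97.18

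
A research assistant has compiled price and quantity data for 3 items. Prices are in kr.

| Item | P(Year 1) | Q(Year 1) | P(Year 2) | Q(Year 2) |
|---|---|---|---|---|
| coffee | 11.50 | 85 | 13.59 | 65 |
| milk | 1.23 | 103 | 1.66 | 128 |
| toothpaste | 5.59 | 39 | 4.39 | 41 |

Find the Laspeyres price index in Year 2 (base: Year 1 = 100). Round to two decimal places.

Laspeyres price index uses base-period quantities as weights.
ΣP(Year 2)·Q(Year 1) = 13.59×85 + 1.66×103 + 4.39×39 = 1155.15 + 170.98 + 171.21 = 1497.34
ΣP(Year 1)·Q(Year 1) = 11.50×85 + 1.23×103 + 5.59×39 = 977.5 + 126.69 + 218.01 = 1322.2
Index = 1497.34 / 1322.2 × 100 = 113.2461

113.25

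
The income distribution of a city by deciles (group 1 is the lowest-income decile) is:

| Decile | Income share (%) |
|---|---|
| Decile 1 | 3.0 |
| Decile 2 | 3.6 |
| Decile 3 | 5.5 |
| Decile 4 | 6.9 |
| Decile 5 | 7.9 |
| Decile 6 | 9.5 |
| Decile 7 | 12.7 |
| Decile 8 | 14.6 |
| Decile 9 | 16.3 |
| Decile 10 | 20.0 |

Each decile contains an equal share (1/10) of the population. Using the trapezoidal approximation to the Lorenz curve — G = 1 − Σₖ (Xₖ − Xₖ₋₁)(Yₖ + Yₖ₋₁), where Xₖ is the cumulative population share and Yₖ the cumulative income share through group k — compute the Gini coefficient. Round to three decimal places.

Cumulative income shares Yₖ: 0.0300, 0.0660, 0.1210, 0.1900, 0.2690, 0.3640, 0.4910, 0.6370, 0.8000, 1.0000
Σ (Xₖ−Xₖ₋₁)(Yₖ+Yₖ₋₁) = (1/10)(0.0300+0.0000) + (1/10)(0.0660+0.0300) + (1/10)(0.1210+0.0660) + (1/10)(0.1900+0.1210) + (1/10)(0.2690+0.1900) + (1/10)(0.3640+0.2690) + (1/10)(0.4910+0.3640) + (1/10)(0.6370+0.4910) + (1/10)(0.8000+0.6370) + (1/10)(1.0000+0.8000)
  = 0.0030 + 0.0096 + 0.0187 + 0.0311 + 0.0459 + 0.0633 + 0.0855 + 0.1128 + 0.1437 + 0.1800 = 0.6936
G = 1 − 0.6936 = 0.3064

0.306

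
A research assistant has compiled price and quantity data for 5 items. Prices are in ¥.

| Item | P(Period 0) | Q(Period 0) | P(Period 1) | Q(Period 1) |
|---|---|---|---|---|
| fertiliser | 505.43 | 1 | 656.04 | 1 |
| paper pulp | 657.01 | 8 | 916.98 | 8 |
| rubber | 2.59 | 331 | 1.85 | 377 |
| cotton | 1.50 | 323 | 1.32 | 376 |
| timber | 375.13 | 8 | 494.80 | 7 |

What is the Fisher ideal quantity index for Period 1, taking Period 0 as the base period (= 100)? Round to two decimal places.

Laspeyres component (base-period weights):
ΣP(Period 0)Q(Period 1) = 505.43×1 + 657.01×8 + 2.59×377 + 1.50×376 + 375.13×7 = 505.43 + 5256.08 + 976.43 + 564 + 2625.91 = 9927.85
ΣP(Period 0)Q(Period 0) = 505.43×1 + 657.01×8 + 2.59×331 + 1.50×323 + 375.13×8 = 505.43 + 5256.08 + 857.29 + 484.5 + 3001.04 = 10104.34
L = 9927.85 / 10104.34 × 100 = 98.2533
Paasche component (current-period weights):
ΣP(Period 1)Q(Period 1) = 656.04×1 + 916.98×8 + 1.85×377 + 1.32×376 + 494.80×7 = 656.04 + 7335.84 + 697.45 + 496.32 + 3463.6 = 12649.25
ΣP(Period 1)Q(Period 0) = 656.04×1 + 916.98×8 + 1.85×331 + 1.32×323 + 494.80×8 = 656.04 + 7335.84 + 612.35 + 426.36 + 3958.4 = 12988.99
P = 12649.25 / 12988.99 × 100 = 97.3844
Fisher = √(L × P) = √(98.2533 × 97.3844) = 97.8179

97.82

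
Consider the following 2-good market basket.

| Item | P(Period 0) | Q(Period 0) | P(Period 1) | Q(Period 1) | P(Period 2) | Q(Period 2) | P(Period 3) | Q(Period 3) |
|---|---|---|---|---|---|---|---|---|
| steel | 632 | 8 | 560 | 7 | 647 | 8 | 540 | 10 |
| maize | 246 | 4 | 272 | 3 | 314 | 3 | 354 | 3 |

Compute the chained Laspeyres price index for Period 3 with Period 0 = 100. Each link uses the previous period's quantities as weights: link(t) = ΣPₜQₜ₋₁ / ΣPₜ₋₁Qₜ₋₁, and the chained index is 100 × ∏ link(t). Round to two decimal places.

Link Period 0→Period 1:
ΣP(Period 1)Q(Period 0) = 560×8 + 272×4 = 4480 + 1088 = 5568
ΣP(Period 0)Q(Period 0) = 632×8 + 246×4 = 5056 + 984 = 6040
link = 5568/6040 = 0.921854
Link Period 1→Period 2:
ΣP(Period 2)Q(Period 1) = 647×7 + 314×3 = 4529 + 942 = 5471
ΣP(Period 1)Q(Period 1) = 560×7 + 272×3 = 3920 + 816 = 4736
link = 5471/4736 = 1.155194
Link Period 2→Period 3:
ΣP(Period 3)Q(Period 2) = 540×8 + 354×3 = 4320 + 1062 = 5382
ΣP(Period 2)Q(Period 2) = 647×8 + 314×3 = 5176 + 942 = 6118
link = 5382/6118 = 0.879699
Chained index = 100 × 0.921854 × 1.155194 × 0.879699 = 93.6810

93.68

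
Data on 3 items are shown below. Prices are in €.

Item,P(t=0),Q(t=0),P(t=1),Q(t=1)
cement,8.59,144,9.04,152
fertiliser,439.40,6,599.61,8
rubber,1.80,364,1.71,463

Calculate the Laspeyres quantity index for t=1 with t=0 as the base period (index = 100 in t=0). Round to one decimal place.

Laspeyres quantity index uses base-period prices as weights.
ΣP(t=0)·Q(t=1) = 8.59×152 + 439.40×8 + 1.80×463 = 1305.68 + 3515.2 + 833.4 = 5654.28
ΣP(t=0)·Q(t=0) = 8.59×144 + 439.40×6 + 1.80×364 = 1236.96 + 2636.4 + 655.2 = 4528.56
Index = 5654.28 / 4528.56 × 100 = 124.8582

124.9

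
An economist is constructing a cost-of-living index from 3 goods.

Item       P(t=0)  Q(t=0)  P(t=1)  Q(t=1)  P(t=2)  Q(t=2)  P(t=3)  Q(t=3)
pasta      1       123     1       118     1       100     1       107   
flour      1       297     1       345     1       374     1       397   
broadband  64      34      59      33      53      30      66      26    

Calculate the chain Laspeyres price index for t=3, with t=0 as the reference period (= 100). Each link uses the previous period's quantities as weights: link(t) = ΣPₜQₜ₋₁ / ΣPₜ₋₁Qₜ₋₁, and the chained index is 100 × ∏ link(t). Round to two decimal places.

Link t=0→t=1:
ΣP(t=1)Q(t=0) = 1×123 + 1×297 + 59×34 = 123 + 297 + 2006 = 2426
ΣP(t=0)Q(t=0) = 1×123 + 1×297 + 64×34 = 123 + 297 + 2176 = 2596
link = 2426/2596 = 0.934515
Link t=1→t=2:
ΣP(t=2)Q(t=1) = 1×118 + 1×345 + 53×33 = 118 + 345 + 1749 = 2212
ΣP(t=1)Q(t=1) = 1×118 + 1×345 + 59×33 = 118 + 345 + 1947 = 2410
link = 2212/2410 = 0.917842
Link t=2→t=3:
ΣP(t=3)Q(t=2) = 1×100 + 1×374 + 66×30 = 100 + 374 + 1980 = 2454
ΣP(t=2)Q(t=2) = 1×100 + 1×374 + 53×30 = 100 + 374 + 1590 = 2064
link = 2454/2064 = 1.188953
Chained index = 100 × 0.934515 × 0.917842 × 1.188953 = 101.9810

101.98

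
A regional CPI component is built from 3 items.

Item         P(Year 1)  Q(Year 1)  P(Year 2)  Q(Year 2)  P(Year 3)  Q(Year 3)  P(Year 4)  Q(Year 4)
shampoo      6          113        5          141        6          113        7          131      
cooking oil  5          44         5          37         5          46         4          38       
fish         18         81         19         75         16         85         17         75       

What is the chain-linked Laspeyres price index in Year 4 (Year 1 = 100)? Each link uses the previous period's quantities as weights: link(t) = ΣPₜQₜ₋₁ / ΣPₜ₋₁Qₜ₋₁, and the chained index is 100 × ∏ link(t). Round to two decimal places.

101.43

Link Year 1→Year 2:
ΣP(Year 2)Q(Year 1) = 5×113 + 5×44 + 19×81 = 565 + 220 + 1539 = 2324
ΣP(Year 1)Q(Year 1) = 6×113 + 5×44 + 18×81 = 678 + 220 + 1458 = 2356
link = 2324/2356 = 0.986418
Link Year 2→Year 3:
ΣP(Year 3)Q(Year 2) = 6×141 + 5×37 + 16×75 = 846 + 185 + 1200 = 2231
ΣP(Year 2)Q(Year 2) = 5×141 + 5×37 + 19×75 = 705 + 185 + 1425 = 2315
link = 2231/2315 = 0.963715
Link Year 3→Year 4:
ΣP(Year 4)Q(Year 3) = 7×113 + 4×46 + 17×85 = 791 + 184 + 1445 = 2420
ΣP(Year 3)Q(Year 3) = 6×113 + 5×46 + 16×85 = 678 + 230 + 1360 = 2268
link = 2420/2268 = 1.067019
Chained index = 100 × 0.986418 × 0.963715 × 1.067019 = 101.4336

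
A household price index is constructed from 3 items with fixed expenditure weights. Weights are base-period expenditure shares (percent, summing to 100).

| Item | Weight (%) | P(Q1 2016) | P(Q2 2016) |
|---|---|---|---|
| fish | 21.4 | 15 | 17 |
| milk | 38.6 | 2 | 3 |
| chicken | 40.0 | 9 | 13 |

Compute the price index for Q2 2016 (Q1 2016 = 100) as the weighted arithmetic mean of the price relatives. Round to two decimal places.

fish: 21.4 × (17/15) = 21.4 × 1.133333 = 24.2533
milk: 38.6 × (3/2) = 38.6 × 1.500000 = 57.9000
chicken: 40.0 × (13/9) = 40.0 × 1.444444 = 57.7778
Index = Σ wᵢ·(p₁ᵢ/p₀ᵢ) = 24.2533 + 57.9000 + 57.7778 = 139.9311

139.93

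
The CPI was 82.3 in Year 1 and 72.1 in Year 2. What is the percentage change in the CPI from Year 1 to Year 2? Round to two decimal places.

Change = (72.1 − 82.3) / 82.3 × 100
       = -10.2 / 82.3 × 100 = -12.3937%

-12.39%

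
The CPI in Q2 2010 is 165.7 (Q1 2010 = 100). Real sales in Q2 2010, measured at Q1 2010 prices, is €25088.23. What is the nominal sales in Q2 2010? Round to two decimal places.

41571.20

Nominal = Real × (Index/100) = 25088.23 × (165.7/100)
        = 25088.23 × 1.657 = 41571.1971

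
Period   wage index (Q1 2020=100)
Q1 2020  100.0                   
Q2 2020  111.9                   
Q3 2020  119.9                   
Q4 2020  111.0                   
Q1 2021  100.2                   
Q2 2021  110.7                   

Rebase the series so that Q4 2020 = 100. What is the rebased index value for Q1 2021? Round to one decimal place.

Rebased(Q1 2021) = 100.2 / 111.0 × 100 = 90.2703

90.3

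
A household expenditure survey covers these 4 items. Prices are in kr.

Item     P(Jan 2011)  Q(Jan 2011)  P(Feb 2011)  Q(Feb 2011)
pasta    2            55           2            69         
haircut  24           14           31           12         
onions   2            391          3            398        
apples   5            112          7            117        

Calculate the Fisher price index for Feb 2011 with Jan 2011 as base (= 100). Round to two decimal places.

Laspeyres component (base-period weights):
ΣP(Feb 2011)Q(Jan 2011) = 2×55 + 31×14 + 3×391 + 7×112 = 110 + 434 + 1173 + 784 = 2501
ΣP(Jan 2011)Q(Jan 2011) = 2×55 + 24×14 + 2×391 + 5×112 = 110 + 336 + 782 + 560 = 1788
L = 2501 / 1788 × 100 = 139.8770
Paasche component (current-period weights):
ΣP(Feb 2011)Q(Feb 2011) = 2×69 + 31×12 + 3×398 + 7×117 = 138 + 372 + 1194 + 819 = 2523
ΣP(Jan 2011)Q(Feb 2011) = 2×69 + 24×12 + 2×398 + 5×117 = 138 + 288 + 796 + 585 = 1807
P = 2523 / 1807 × 100 = 139.6237
Fisher = √(L × P) = √(139.8770 × 139.6237) = 139.7503

139.75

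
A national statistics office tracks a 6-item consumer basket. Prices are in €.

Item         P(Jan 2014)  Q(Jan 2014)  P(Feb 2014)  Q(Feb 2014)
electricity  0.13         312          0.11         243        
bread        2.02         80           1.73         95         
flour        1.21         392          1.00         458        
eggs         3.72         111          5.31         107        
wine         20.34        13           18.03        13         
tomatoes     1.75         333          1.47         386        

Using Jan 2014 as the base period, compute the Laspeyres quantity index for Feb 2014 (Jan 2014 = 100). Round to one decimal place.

Laspeyres quantity index uses base-period prices as weights.
ΣP(Jan 2014)·Q(Feb 2014) = 0.13×243 + 2.02×95 + 1.21×458 + 3.72×107 + 20.34×13 + 1.75×386 = 31.59 + 191.9 + 554.18 + 398.04 + 264.42 + 675.5 = 2115.63
ΣP(Jan 2014)·Q(Jan 2014) = 0.13×312 + 2.02×80 + 1.21×392 + 3.72×111 + 20.34×13 + 1.75×333 = 40.56 + 161.6 + 474.32 + 412.92 + 264.42 + 582.75 = 1936.57
Index = 2115.63 / 1936.57 × 100 = 109.2462

109.2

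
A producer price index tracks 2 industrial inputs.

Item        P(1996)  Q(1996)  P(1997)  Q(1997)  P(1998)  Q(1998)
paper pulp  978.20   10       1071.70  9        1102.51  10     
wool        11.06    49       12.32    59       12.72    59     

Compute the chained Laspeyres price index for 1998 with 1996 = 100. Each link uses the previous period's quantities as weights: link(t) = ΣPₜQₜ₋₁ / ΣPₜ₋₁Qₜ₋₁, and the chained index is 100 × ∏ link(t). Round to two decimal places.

Link 1996→1997:
ΣP(1997)Q(1996) = 1071.70×10 + 12.32×49 = 10717 + 603.68 = 11320.68
ΣP(1996)Q(1996) = 978.20×10 + 11.06×49 = 9782 + 541.94 = 10323.94
link = 11320.68/10323.94 = 1.096546
Link 1997→1998:
ΣP(1998)Q(1997) = 1102.51×9 + 12.72×59 = 9922.59 + 750.48 = 10673.07
ΣP(1997)Q(1997) = 1071.70×9 + 12.32×59 = 9645.3 + 726.88 = 10372.18
link = 10673.07/10372.18 = 1.029009
Chained index = 100 × 1.096546 × 1.029009 = 112.8357

112.84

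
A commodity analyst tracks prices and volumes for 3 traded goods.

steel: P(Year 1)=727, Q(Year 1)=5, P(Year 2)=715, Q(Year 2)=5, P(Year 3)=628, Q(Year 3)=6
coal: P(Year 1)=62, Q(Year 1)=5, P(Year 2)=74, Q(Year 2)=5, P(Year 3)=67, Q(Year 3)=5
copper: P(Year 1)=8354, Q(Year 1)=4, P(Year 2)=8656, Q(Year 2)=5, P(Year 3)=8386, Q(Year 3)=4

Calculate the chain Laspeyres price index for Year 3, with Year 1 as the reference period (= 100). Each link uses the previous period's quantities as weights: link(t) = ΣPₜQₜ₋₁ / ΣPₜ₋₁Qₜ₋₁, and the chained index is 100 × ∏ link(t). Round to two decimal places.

99.25

Link Year 1→Year 2:
ΣP(Year 2)Q(Year 1) = 715×5 + 74×5 + 8656×4 = 3575 + 370 + 34624 = 38569
ΣP(Year 1)Q(Year 1) = 727×5 + 62×5 + 8354×4 = 3635 + 310 + 33416 = 37361
link = 38569/37361 = 1.032333
Link Year 2→Year 3:
ΣP(Year 3)Q(Year 2) = 628×5 + 67×5 + 8386×5 = 3140 + 335 + 41930 = 45405
ΣP(Year 2)Q(Year 2) = 715×5 + 74×5 + 8656×5 = 3575 + 370 + 43280 = 47225
link = 45405/47225 = 0.961461
Chained index = 100 × 1.032333 × 0.961461 = 99.2548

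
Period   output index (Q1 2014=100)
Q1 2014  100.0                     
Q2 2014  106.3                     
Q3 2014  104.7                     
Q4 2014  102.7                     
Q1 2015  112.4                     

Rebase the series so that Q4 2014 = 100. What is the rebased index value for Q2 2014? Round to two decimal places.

Rebased(Q2 2014) = 106.3 / 102.7 × 100 = 103.5054

103.51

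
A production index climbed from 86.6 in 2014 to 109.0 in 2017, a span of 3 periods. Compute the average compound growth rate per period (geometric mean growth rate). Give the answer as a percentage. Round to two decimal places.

Growth factor = (109.0/86.6)^(1/3) = (1.258661)^(1/3) = 1.079699
Growth rate = 1.079699 − 1 = 0.079699 = 7.9699%

7.97%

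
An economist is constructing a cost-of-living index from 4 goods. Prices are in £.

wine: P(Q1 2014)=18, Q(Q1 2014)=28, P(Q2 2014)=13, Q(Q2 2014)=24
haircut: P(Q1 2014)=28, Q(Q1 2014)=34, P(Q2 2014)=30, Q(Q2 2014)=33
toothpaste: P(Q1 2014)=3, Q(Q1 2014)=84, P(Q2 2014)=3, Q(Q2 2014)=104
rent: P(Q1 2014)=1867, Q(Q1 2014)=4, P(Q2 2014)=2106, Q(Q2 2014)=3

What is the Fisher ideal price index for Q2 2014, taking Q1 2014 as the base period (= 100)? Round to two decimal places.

Laspeyres component (base-period weights):
ΣP(Q2 2014)Q(Q1 2014) = 13×28 + 30×34 + 3×84 + 2106×4 = 364 + 1020 + 252 + 8424 = 10060
ΣP(Q1 2014)Q(Q1 2014) = 18×28 + 28×34 + 3×84 + 1867×4 = 504 + 952 + 252 + 7468 = 9176
L = 10060 / 9176 × 100 = 109.6338
Paasche component (current-period weights):
ΣP(Q2 2014)Q(Q2 2014) = 13×24 + 30×33 + 3×104 + 2106×3 = 312 + 990 + 312 + 6318 = 7932
ΣP(Q1 2014)Q(Q2 2014) = 18×24 + 28×33 + 3×104 + 1867×3 = 432 + 924 + 312 + 5601 = 7269
P = 7932 / 7269 × 100 = 109.1209
Fisher = √(L × P) = √(109.6338 × 109.1209) = 109.3771

109.38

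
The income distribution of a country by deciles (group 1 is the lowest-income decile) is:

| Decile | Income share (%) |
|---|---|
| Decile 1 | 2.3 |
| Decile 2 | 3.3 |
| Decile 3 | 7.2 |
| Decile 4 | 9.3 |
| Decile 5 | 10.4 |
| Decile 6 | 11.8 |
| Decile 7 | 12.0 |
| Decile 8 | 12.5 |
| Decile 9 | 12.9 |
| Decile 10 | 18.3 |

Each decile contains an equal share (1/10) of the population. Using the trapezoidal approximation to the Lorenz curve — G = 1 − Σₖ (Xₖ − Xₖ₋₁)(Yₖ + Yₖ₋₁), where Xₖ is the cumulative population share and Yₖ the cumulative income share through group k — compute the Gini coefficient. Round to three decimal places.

0.247

Cumulative income shares Yₖ: 0.0230, 0.0560, 0.1280, 0.2210, 0.3250, 0.4430, 0.5630, 0.6880, 0.8170, 1.0000
Σ (Xₖ−Xₖ₋₁)(Yₖ+Yₖ₋₁) = (1/10)(0.0230+0.0000) + (1/10)(0.0560+0.0230) + (1/10)(0.1280+0.0560) + (1/10)(0.2210+0.1280) + (1/10)(0.3250+0.2210) + (1/10)(0.4430+0.3250) + (1/10)(0.5630+0.4430) + (1/10)(0.6880+0.5630) + (1/10)(0.8170+0.6880) + (1/10)(1.0000+0.8170)
  = 0.0023 + 0.0079 + 0.0184 + 0.0349 + 0.0546 + 0.0768 + 0.1006 + 0.1251 + 0.1505 + 0.1817 = 0.7528
G = 1 − 0.7528 = 0.2472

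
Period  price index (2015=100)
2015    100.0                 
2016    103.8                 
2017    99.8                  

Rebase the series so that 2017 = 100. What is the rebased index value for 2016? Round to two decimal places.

104.01

Rebased(2016) = 103.8 / 99.8 × 100 = 104.0080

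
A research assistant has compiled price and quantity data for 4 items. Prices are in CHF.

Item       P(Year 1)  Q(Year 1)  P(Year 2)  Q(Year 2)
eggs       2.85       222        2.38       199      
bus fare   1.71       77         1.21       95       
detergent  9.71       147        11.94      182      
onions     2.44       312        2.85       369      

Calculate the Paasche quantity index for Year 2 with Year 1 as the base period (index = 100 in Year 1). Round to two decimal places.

Paasche quantity index uses current-period prices as weights.
ΣP(Year 2)·Q(Year 2) = 2.38×199 + 1.21×95 + 11.94×182 + 2.85×369 = 473.62 + 114.95 + 2173.08 + 1051.65 = 3813.3
ΣP(Year 2)·Q(Year 1) = 2.38×222 + 1.21×77 + 11.94×147 + 2.85×312 = 528.36 + 93.17 + 1755.18 + 889.2 = 3265.91
Index = 3813.3 / 3265.91 × 100 = 116.7607

116.76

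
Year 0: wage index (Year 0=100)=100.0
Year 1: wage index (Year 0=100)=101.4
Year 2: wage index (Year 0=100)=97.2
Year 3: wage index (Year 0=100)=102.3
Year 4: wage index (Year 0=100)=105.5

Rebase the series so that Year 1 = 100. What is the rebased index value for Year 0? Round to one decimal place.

Rebased(Year 0) = 100.0 / 101.4 × 100 = 98.6193

98.6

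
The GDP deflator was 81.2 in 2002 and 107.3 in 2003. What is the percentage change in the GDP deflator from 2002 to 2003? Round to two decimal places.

Change = (107.3 − 81.2) / 81.2 × 100
       = 26.1 / 81.2 × 100 = 32.1429%

32.14%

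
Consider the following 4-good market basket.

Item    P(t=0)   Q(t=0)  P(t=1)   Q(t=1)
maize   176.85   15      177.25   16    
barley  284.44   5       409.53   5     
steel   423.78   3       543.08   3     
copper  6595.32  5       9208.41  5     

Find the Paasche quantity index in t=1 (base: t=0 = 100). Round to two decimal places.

Paasche quantity index uses current-period prices as weights.
ΣP(t=1)·Q(t=1) = 177.25×16 + 409.53×5 + 543.08×3 + 9208.41×5 = 2836 + 2047.65 + 1629.24 + 46042.05 = 52554.94
ΣP(t=1)·Q(t=0) = 177.25×15 + 409.53×5 + 543.08×3 + 9208.41×5 = 2658.75 + 2047.65 + 1629.24 + 46042.05 = 52377.69
Index = 52554.94 / 52377.69 × 100 = 100.3384

100.34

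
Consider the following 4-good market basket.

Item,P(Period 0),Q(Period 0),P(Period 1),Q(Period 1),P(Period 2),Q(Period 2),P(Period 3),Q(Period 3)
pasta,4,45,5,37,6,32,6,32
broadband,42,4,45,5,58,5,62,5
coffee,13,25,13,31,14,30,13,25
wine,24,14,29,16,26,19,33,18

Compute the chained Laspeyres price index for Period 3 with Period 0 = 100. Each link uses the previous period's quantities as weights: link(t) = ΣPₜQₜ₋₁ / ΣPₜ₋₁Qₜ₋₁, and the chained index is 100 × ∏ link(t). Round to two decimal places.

130.66

Link Period 0→Period 1:
ΣP(Period 1)Q(Period 0) = 5×45 + 45×4 + 13×25 + 29×14 = 225 + 180 + 325 + 406 = 1136
ΣP(Period 0)Q(Period 0) = 4×45 + 42×4 + 13×25 + 24×14 = 180 + 168 + 325 + 336 = 1009
link = 1136/1009 = 1.125867
Link Period 1→Period 2:
ΣP(Period 2)Q(Period 1) = 6×37 + 58×5 + 14×31 + 26×16 = 222 + 290 + 434 + 416 = 1362
ΣP(Period 1)Q(Period 1) = 5×37 + 45×5 + 13×31 + 29×16 = 185 + 225 + 403 + 464 = 1277
link = 1362/1277 = 1.066562
Link Period 2→Period 3:
ΣP(Period 3)Q(Period 2) = 6×32 + 62×5 + 13×30 + 33×19 = 192 + 310 + 390 + 627 = 1519
ΣP(Period 2)Q(Period 2) = 6×32 + 58×5 + 14×30 + 26×19 = 192 + 290 + 420 + 494 = 1396
link = 1519/1396 = 1.088109
Chained index = 100 × 1.125867 × 1.066562 × 1.088109 = 130.6609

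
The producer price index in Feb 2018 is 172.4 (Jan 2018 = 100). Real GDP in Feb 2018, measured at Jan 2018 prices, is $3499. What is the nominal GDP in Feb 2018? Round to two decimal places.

Nominal = Real × (Index/100) = 3499 × (172.4/100)
        = 3499 × 1.724 = 6032.2760

6032.28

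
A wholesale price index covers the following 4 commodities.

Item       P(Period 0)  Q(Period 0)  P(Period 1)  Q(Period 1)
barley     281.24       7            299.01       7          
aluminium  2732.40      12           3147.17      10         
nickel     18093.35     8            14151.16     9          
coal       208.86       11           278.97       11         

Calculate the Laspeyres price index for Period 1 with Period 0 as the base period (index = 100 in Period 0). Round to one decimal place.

Laspeyres price index uses base-period quantities as weights.
ΣP(Period 1)·Q(Period 0) = 299.01×7 + 3147.17×12 + 14151.16×8 + 278.97×11 = 2093.07 + 37766.04 + 113209.28 + 3068.67 = 156137.06
ΣP(Period 0)·Q(Period 0) = 281.24×7 + 2732.40×12 + 18093.35×8 + 208.86×11 = 1968.68 + 32788.8 + 144746.8 + 2297.46 = 181801.74
Index = 156137.06 / 181801.74 × 100 = 85.8831

85.9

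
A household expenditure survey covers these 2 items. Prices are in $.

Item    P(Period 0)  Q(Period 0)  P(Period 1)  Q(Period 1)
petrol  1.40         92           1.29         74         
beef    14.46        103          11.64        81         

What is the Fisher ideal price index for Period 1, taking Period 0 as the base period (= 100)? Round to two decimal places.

81.43

Laspeyres component (base-period weights):
ΣP(Period 1)Q(Period 0) = 1.29×92 + 11.64×103 = 118.68 + 1198.92 = 1317.6
ΣP(Period 0)Q(Period 0) = 1.40×92 + 14.46×103 = 128.8 + 1489.38 = 1618.18
L = 1317.6 / 1618.18 × 100 = 81.4248
Paasche component (current-period weights):
ΣP(Period 1)Q(Period 1) = 1.29×74 + 11.64×81 = 95.46 + 942.84 = 1038.3
ΣP(Period 0)Q(Period 1) = 1.40×74 + 14.46×81 = 103.6 + 1171.26 = 1274.86
P = 1038.3 / 1274.86 × 100 = 81.4442
Fisher = √(L × P) = √(81.4248 × 81.4442) = 81.4345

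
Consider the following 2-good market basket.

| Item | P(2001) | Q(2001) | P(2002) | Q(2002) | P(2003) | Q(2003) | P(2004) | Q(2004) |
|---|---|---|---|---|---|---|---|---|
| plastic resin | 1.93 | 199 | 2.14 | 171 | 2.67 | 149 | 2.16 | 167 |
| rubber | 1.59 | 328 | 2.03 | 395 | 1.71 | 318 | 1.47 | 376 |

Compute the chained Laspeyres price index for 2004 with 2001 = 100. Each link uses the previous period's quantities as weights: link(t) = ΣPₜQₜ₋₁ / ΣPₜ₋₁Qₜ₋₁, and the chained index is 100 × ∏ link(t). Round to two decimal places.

97.96

Link 2001→2002:
ΣP(2002)Q(2001) = 2.14×199 + 2.03×328 = 425.86 + 665.84 = 1091.7
ΣP(2001)Q(2001) = 1.93×199 + 1.59×328 = 384.07 + 521.52 = 905.59
link = 1091.7/905.59 = 1.205512
Link 2002→2003:
ΣP(2003)Q(2002) = 2.67×171 + 1.71×395 = 456.57 + 675.45 = 1132.02
ΣP(2002)Q(2002) = 2.14×171 + 2.03×395 = 365.94 + 801.85 = 1167.79
link = 1132.02/1167.79 = 0.969369
Link 2003→2004:
ΣP(2004)Q(2003) = 2.16×149 + 1.47×318 = 321.84 + 467.46 = 789.3
ΣP(2003)Q(2003) = 2.67×149 + 1.71×318 = 397.83 + 543.78 = 941.61
link = 789.3/941.61 = 0.838245
Chained index = 100 × 1.205512 × 0.969369 × 0.838245 = 97.9562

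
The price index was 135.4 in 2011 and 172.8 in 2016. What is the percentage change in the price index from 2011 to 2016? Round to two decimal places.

Change = (172.8 − 135.4) / 135.4 × 100
       = 37.4 / 135.4 × 100 = 27.6219%

27.62%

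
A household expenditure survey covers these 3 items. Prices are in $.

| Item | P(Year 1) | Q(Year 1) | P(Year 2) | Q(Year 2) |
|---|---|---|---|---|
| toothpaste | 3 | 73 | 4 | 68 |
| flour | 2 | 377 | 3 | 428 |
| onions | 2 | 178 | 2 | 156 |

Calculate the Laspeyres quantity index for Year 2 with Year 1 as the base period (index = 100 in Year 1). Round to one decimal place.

103.2

Laspeyres quantity index uses base-period prices as weights.
ΣP(Year 1)·Q(Year 2) = 3×68 + 2×428 + 2×156 = 204 + 856 + 312 = 1372
ΣP(Year 1)·Q(Year 1) = 3×73 + 2×377 + 2×178 = 219 + 754 + 356 = 1329
Index = 1372 / 1329 × 100 = 103.2355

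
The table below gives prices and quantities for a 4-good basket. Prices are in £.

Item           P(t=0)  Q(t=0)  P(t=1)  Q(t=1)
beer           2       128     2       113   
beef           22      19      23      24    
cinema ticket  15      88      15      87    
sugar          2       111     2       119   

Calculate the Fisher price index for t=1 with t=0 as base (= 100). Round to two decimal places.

100.95

Laspeyres component (base-period weights):
ΣP(t=1)Q(t=0) = 2×128 + 23×19 + 15×88 + 2×111 = 256 + 437 + 1320 + 222 = 2235
ΣP(t=0)Q(t=0) = 2×128 + 22×19 + 15×88 + 2×111 = 256 + 418 + 1320 + 222 = 2216
L = 2235 / 2216 × 100 = 100.8574
Paasche component (current-period weights):
ΣP(t=1)Q(t=1) = 2×113 + 23×24 + 15×87 + 2×119 = 226 + 552 + 1305 + 238 = 2321
ΣP(t=0)Q(t=1) = 2×113 + 22×24 + 15×87 + 2×119 = 226 + 528 + 1305 + 238 = 2297
P = 2321 / 2297 × 100 = 101.0448
Fisher = √(L × P) = √(100.8574 × 101.0448) = 100.9511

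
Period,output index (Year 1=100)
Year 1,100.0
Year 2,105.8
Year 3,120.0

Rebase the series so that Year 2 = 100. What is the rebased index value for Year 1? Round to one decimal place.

94.5

Rebased(Year 1) = 100.0 / 105.8 × 100 = 94.5180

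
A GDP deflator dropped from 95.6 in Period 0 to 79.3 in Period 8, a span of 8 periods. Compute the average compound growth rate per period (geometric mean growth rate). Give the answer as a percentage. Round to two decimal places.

-2.31%

Growth factor = (79.3/95.6)^(1/8) = (0.829498)^(1/8) = 0.976904
Growth rate = 0.976904 − 1 = -0.023096 = -2.3096%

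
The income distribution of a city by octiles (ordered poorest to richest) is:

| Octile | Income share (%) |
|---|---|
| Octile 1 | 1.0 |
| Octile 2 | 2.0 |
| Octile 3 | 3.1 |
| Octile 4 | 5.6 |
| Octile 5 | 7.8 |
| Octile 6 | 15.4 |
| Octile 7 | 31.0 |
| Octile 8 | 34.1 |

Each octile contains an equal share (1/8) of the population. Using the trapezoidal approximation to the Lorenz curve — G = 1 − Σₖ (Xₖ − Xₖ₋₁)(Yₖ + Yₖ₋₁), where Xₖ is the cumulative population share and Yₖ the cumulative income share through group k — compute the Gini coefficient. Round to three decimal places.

0.520

Cumulative income shares Yₖ: 0.0100, 0.0300, 0.0610, 0.1170, 0.1950, 0.3490, 0.6590, 1.0000
Σ (Xₖ−Xₖ₋₁)(Yₖ+Yₖ₋₁) = (1/8)(0.0100+0.0000) + (1/8)(0.0300+0.0100) + (1/8)(0.0610+0.0300) + (1/8)(0.1170+0.0610) + (1/8)(0.1950+0.1170) + (1/8)(0.3490+0.1950) + (1/8)(0.6590+0.3490) + (1/8)(1.0000+0.6590)
  = 0.0013 + 0.0050 + 0.0114 + 0.0222 + 0.0390 + 0.0680 + 0.1260 + 0.2074 = 0.4803
G = 1 − 0.4803 = 0.5197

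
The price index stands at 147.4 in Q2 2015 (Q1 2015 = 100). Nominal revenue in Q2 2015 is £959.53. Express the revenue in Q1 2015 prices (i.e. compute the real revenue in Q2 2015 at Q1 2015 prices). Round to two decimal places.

Real = Nominal ÷ (Index/100) = 959.53 ÷ (147.4/100)
     = 959.53 ÷ 1.474 = 650.9701

650.97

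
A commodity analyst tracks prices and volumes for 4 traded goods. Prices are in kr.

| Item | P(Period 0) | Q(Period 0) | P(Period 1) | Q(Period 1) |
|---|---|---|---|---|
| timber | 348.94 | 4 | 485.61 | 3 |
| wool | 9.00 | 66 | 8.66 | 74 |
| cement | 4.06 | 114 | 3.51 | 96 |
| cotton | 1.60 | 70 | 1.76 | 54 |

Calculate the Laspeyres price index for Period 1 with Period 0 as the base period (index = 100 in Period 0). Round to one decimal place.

Laspeyres price index uses base-period quantities as weights.
ΣP(Period 1)·Q(Period 0) = 485.61×4 + 8.66×66 + 3.51×114 + 1.76×70 = 1942.44 + 571.56 + 400.14 + 123.2 = 3037.34
ΣP(Period 0)·Q(Period 0) = 348.94×4 + 9.00×66 + 4.06×114 + 1.60×70 = 1395.76 + 594 + 462.84 + 112 = 2564.6
Index = 3037.34 / 2564.6 × 100 = 118.4333

118.4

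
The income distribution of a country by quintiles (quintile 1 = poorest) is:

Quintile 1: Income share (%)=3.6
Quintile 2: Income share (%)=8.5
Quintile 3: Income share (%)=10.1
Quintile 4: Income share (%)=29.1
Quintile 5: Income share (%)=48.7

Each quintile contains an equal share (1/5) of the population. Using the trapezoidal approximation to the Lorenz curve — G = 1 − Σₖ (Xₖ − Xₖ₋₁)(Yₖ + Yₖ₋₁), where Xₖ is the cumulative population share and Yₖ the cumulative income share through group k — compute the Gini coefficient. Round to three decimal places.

Cumulative income shares Yₖ: 0.0360, 0.1210, 0.2220, 0.5130, 1.0000
Σ (Xₖ−Xₖ₋₁)(Yₖ+Yₖ₋₁) = (1/5)(0.0360+0.0000) + (1/5)(0.1210+0.0360) + (1/5)(0.2220+0.1210) + (1/5)(0.5130+0.2220) + (1/5)(1.0000+0.5130)
  = 0.0072 + 0.0314 + 0.0686 + 0.1470 + 0.3026 = 0.5568
G = 1 − 0.5568 = 0.4432

0.443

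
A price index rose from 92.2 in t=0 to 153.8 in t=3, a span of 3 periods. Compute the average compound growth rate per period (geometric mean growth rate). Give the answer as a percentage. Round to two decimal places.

18.60%

Growth factor = (153.8/92.2)^(1/3) = (1.668113)^(1/3) = 1.185974
Growth rate = 1.185974 − 1 = 0.185974 = 18.5974%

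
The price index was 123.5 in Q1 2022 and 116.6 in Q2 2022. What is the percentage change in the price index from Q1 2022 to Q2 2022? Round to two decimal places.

Change = (116.6 − 123.5) / 123.5 × 100
       = -6.9 / 123.5 × 100 = -5.5870%

-5.59%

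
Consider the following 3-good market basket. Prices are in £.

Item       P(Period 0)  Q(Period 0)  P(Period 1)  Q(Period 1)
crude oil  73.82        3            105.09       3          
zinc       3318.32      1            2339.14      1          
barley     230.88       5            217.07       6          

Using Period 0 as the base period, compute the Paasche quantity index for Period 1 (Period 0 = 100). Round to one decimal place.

105.8

Paasche quantity index uses current-period prices as weights.
ΣP(Period 1)·Q(Period 1) = 105.09×3 + 2339.14×1 + 217.07×6 = 315.27 + 2339.14 + 1302.42 = 3956.83
ΣP(Period 1)·Q(Period 0) = 105.09×3 + 2339.14×1 + 217.07×5 = 315.27 + 2339.14 + 1085.35 = 3739.76
Index = 3956.83 / 3739.76 × 100 = 105.8044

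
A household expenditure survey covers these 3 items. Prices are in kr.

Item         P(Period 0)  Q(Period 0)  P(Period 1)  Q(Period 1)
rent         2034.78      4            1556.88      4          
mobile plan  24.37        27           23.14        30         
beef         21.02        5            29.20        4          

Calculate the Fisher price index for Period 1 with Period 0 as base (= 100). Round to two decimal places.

Laspeyres component (base-period weights):
ΣP(Period 1)Q(Period 0) = 1556.88×4 + 23.14×27 + 29.20×5 = 6227.52 + 624.78 + 146 = 6998.3
ΣP(Period 0)Q(Period 0) = 2034.78×4 + 24.37×27 + 21.02×5 = 8139.12 + 657.99 + 105.1 = 8902.21
L = 6998.3 / 8902.21 × 100 = 78.6131
Paasche component (current-period weights):
ΣP(Period 1)Q(Period 1) = 1556.88×4 + 23.14×30 + 29.20×4 = 6227.52 + 694.2 + 116.8 = 7038.52
ΣP(Period 0)Q(Period 1) = 2034.78×4 + 24.37×30 + 21.02×4 = 8139.12 + 731.1 + 84.08 = 8954.3
P = 7038.52 / 8954.3 × 100 = 78.6049
Fisher = √(L × P) = √(78.6131 × 78.6049) = 78.6090

78.61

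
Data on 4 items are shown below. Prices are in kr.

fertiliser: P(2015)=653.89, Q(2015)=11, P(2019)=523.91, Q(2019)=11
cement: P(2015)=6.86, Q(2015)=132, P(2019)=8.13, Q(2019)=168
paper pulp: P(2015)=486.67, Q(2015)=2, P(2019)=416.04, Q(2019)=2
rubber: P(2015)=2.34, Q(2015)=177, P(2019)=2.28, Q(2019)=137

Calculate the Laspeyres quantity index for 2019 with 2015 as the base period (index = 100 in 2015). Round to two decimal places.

Laspeyres quantity index uses base-period prices as weights.
ΣP(2015)·Q(2019) = 653.89×11 + 6.86×168 + 486.67×2 + 2.34×137 = 7192.79 + 1152.48 + 973.34 + 320.58 = 9639.19
ΣP(2015)·Q(2015) = 653.89×11 + 6.86×132 + 486.67×2 + 2.34×177 = 7192.79 + 905.52 + 973.34 + 414.18 = 9485.83
Index = 9639.19 / 9485.83 × 100 = 101.6167

101.62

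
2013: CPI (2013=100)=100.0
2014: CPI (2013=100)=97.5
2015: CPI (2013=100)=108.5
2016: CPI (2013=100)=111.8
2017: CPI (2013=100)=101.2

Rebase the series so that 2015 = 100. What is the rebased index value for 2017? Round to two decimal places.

Rebased(2017) = 101.2 / 108.5 × 100 = 93.2719

93.27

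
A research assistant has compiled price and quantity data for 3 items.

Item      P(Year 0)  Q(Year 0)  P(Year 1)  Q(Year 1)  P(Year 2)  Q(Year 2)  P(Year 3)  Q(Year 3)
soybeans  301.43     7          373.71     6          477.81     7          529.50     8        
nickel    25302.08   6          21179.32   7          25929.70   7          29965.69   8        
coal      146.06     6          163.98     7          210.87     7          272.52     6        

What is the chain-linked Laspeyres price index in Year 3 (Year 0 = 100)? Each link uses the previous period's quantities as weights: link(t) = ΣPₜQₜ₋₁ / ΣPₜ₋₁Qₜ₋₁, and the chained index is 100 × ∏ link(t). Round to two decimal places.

119.58

Link Year 0→Year 1:
ΣP(Year 1)Q(Year 0) = 373.71×7 + 21179.32×6 + 163.98×6 = 2615.97 + 127075.92 + 983.88 = 130675.77
ΣP(Year 0)Q(Year 0) = 301.43×7 + 25302.08×6 + 146.06×6 = 2110.01 + 151812.48 + 876.36 = 154798.85
link = 130675.77/154798.85 = 0.844165
Link Year 1→Year 2:
ΣP(Year 2)Q(Year 1) = 477.81×6 + 25929.70×7 + 210.87×7 = 2866.86 + 181507.9 + 1476.09 = 185850.85
ΣP(Year 1)Q(Year 1) = 373.71×6 + 21179.32×7 + 163.98×7 = 2242.26 + 148255.24 + 1147.86 = 151645.36
link = 185850.85/151645.36 = 1.225562
Link Year 2→Year 3:
ΣP(Year 3)Q(Year 2) = 529.50×7 + 29965.69×7 + 272.52×7 = 3706.5 + 209759.83 + 1907.64 = 215373.97
ΣP(Year 2)Q(Year 2) = 477.81×7 + 25929.70×7 + 210.87×7 = 3344.67 + 181507.9 + 1476.09 = 186328.66
link = 215373.97/186328.66 = 1.155882
Chained index = 100 × 0.844165 × 1.225562 × 1.155882 = 119.5849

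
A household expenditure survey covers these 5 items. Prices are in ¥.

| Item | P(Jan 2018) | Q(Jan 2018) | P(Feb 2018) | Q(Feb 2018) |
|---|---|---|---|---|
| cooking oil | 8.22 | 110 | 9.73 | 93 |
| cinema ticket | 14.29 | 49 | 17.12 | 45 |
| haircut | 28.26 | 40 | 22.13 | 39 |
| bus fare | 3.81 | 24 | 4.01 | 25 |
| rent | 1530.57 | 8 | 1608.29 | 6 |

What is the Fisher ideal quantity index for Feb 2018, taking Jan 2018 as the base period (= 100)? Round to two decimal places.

78.10

Laspeyres component (base-period weights):
ΣP(Jan 2018)Q(Feb 2018) = 8.22×93 + 14.29×45 + 28.26×39 + 3.81×25 + 1530.57×6 = 764.46 + 643.05 + 1102.14 + 95.25 + 9183.42 = 11788.32
ΣP(Jan 2018)Q(Jan 2018) = 8.22×110 + 14.29×49 + 28.26×40 + 3.81×24 + 1530.57×8 = 904.2 + 700.21 + 1130.4 + 91.44 + 12244.56 = 15070.81
L = 11788.32 / 15070.81 × 100 = 78.2196
Paasche component (current-period weights):
ΣP(Feb 2018)Q(Feb 2018) = 9.73×93 + 17.12×45 + 22.13×39 + 4.01×25 + 1608.29×6 = 904.89 + 770.4 + 863.07 + 100.25 + 9649.74 = 12288.35
ΣP(Feb 2018)Q(Jan 2018) = 9.73×110 + 17.12×49 + 22.13×40 + 4.01×24 + 1608.29×8 = 1070.3 + 838.88 + 885.2 + 96.24 + 12866.32 = 15756.94
P = 12288.35 / 15756.94 × 100 = 77.9869
Fisher = √(L × P) = √(78.2196 × 77.9869) = 78.1031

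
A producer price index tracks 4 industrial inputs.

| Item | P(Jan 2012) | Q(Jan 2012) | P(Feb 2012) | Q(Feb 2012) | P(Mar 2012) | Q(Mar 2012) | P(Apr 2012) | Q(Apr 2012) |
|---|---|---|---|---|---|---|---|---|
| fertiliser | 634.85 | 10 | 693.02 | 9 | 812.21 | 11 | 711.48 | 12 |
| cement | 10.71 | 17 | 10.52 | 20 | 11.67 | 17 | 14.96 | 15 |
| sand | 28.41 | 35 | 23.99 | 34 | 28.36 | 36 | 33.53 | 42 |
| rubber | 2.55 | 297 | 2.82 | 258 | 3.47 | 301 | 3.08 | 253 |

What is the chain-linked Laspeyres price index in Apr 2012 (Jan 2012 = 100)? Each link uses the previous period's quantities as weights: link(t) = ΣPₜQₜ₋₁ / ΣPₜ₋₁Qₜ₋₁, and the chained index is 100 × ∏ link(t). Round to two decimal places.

Link Jan 2012→Feb 2012:
ΣP(Feb 2012)Q(Jan 2012) = 693.02×10 + 10.52×17 + 23.99×35 + 2.82×297 = 6930.2 + 178.84 + 839.65 + 837.54 = 8786.23
ΣP(Jan 2012)Q(Jan 2012) = 634.85×10 + 10.71×17 + 28.41×35 + 2.55×297 = 6348.5 + 182.07 + 994.35 + 757.35 = 8282.27
link = 8786.23/8282.27 = 1.060848
Link Feb 2012→Mar 2012:
ΣP(Mar 2012)Q(Feb 2012) = 812.21×9 + 11.67×20 + 28.36×34 + 3.47×258 = 7309.89 + 233.4 + 964.24 + 895.26 = 9402.79
ΣP(Feb 2012)Q(Feb 2012) = 693.02×9 + 10.52×20 + 23.99×34 + 2.82×258 = 6237.18 + 210.4 + 815.66 + 727.56 = 7990.8
link = 9402.79/7990.8 = 1.176702
Link Mar 2012→Apr 2012:
ΣP(Apr 2012)Q(Mar 2012) = 711.48×11 + 14.96×17 + 33.53×36 + 3.08×301 = 7826.28 + 254.32 + 1207.08 + 927.08 = 10214.76
ΣP(Mar 2012)Q(Mar 2012) = 812.21×11 + 11.67×17 + 28.36×36 + 3.47×301 = 8934.31 + 198.39 + 1020.96 + 1044.47 = 11198.13
link = 10214.76/11198.13 = 0.912184
Chained index = 100 × 1.060848 × 1.176702 × 0.912184 = 113.8682

113.87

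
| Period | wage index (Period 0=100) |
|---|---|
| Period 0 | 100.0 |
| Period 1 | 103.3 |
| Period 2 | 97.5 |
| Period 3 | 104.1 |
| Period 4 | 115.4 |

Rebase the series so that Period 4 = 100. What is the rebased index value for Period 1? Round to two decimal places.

Rebased(Period 1) = 103.3 / 115.4 × 100 = 89.5147

89.51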